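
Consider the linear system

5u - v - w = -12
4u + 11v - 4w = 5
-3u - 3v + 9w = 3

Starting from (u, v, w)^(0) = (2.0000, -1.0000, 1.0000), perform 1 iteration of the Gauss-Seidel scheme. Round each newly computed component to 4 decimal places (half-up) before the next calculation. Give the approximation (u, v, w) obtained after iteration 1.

Iteration 1:
  u = (-12 - (-1)·-1.0000 - (-1)·1.0000) / (5) = -2.4000
  v = (5 - (4)·-2.4000 - (-4)·1.0000) / (11) = 1.6909
  w = (3 - (-3)·-2.4000 - (-3)·1.6909) / (9) = 0.0970

(-2.4000, 1.6909, 0.0970)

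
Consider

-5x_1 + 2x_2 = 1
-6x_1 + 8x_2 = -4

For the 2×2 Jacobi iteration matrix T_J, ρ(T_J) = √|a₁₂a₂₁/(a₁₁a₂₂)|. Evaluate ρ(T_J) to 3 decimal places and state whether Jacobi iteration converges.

a₁₂a₂₁/(a₁₁a₂₂) = (2)·(-6) / ((-5)·(8)) = 0.300000
ρ = √|0.300000| = √0.300000 = 0.548
ρ < 1, so Jacobi converges

0.548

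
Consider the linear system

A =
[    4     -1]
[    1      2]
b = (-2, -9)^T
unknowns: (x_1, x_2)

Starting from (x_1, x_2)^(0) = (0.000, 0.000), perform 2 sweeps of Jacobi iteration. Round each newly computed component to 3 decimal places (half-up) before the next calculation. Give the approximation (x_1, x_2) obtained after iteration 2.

(-1.625, -4.250)

Iteration 1:
  x_1 = (-2 - (-1)·0.000) / (4) = -0.500
  x_2 = (-9 - (1)·0.000) / (2) = -4.500
Iteration 2:
  x_1 = (-2 - (-1)·-4.500) / (4) = -1.625
  x_2 = (-9 - (1)·-0.500) / (2) = -4.250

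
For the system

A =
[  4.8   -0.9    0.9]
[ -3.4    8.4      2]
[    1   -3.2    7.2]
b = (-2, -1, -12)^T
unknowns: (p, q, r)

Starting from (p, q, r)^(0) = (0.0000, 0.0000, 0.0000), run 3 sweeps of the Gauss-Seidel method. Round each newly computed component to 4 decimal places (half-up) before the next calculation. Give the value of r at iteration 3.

Iteration 1:
  p = (-2 - (-0.9)·0.0000 - (0.9)·0.0000) / (4.8) = -0.4167
  q = (-1 - (-3.4)·-0.4167 - (2)·0.0000) / (8.4) = -0.2877
  r = (-12 - (1)·-0.4167 - (-3.2)·-0.2877) / (7.2) = -1.7367
Iteration 2:
  p = (-2 - (-0.9)·-0.2877 - (0.9)·-1.7367) / (4.8) = -0.1450
  q = (-1 - (-3.4)·-0.1450 - (2)·-1.7367) / (8.4) = 0.2358
  r = (-12 - (1)·-0.1450 - (-3.2)·0.2358) / (7.2) = -1.5417
Iteration 3:
  p = (-2 - (-0.9)·0.2358 - (0.9)·-1.5417) / (4.8) = -0.0834
  q = (-1 - (-3.4)·-0.0834 - (2)·-1.5417) / (8.4) = 0.2143
  r = (-12 - (1)·-0.0834 - (-3.2)·0.2143) / (7.2) = -1.5598

-1.5598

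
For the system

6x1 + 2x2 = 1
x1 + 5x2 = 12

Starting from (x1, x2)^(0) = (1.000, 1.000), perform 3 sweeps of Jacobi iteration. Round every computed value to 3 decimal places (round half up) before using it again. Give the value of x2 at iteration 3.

2.513

Iteration 1:
  x1 = (1 - (2)·1.000) / (6) = -0.167
  x2 = (12 - (1)·1.000) / (5) = 2.200
Iteration 2:
  x1 = (1 - (2)·2.200) / (6) = -0.567
  x2 = (12 - (1)·-0.167) / (5) = 2.433
Iteration 3:
  x1 = (1 - (2)·2.433) / (6) = -0.644
  x2 = (12 - (1)·-0.567) / (5) = 2.513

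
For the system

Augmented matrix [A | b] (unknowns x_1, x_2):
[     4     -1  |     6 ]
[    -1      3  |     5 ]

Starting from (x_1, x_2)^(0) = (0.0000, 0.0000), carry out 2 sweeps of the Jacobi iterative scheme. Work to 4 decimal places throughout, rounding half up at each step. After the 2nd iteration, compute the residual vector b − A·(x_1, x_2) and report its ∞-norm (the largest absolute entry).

Iteration 1:
  x_1 = (6 - (-1)·0.0000) / (4) = 1.5000
  x_2 = (5 - (-1)·0.0000) / (3) = 1.6667
Iteration 2:
  x_1 = (6 - (-1)·1.6667) / (4) = 1.9167
  x_2 = (5 - (-1)·1.5000) / (3) = 2.1667
Residual b − A·x = (0.4999, 0.4166); ∞-norm = 0.4999

0.4999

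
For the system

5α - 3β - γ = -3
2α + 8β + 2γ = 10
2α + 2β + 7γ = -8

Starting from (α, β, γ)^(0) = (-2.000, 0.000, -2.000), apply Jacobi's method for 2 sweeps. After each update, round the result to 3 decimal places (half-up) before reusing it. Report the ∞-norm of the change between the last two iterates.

1.636

Iteration 1:
  α = (-3 - (-3)·0.000 - (-1)·-2.000) / (5) = -1.000
  β = (10 - (2)·-2.000 - (2)·-2.000) / (8) = 2.250
  γ = (-8 - (2)·-2.000 - (2)·0.000) / (7) = -0.571
Iteration 2:
  α = (-3 - (-3)·2.250 - (-1)·-0.571) / (5) = 0.636
  β = (10 - (2)·-1.000 - (2)·-0.571) / (8) = 1.643
  γ = (-8 - (2)·-1.000 - (2)·2.250) / (7) = -1.500
Change: (1.636, -0.607, -0.929) → max |·| = 1.636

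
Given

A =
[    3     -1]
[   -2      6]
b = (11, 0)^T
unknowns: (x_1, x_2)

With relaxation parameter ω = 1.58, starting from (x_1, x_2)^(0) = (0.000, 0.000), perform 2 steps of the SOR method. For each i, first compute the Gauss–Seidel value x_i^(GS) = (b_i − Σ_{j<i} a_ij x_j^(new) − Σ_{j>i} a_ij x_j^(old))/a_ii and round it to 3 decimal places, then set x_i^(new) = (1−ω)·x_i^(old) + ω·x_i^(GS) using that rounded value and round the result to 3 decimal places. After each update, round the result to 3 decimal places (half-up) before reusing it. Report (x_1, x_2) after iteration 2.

Iteration 1:
  x_1: GS value = (11 - (-1)·0.000) / (3) = 3.667;  x_1 ← (1−ω)·0.000 + ω·3.667 = 5.794
  x_2: GS value = (0 - (-2)·5.794) / (6) = 1.931;  x_2 ← (1−ω)·0.000 + ω·1.931 = 3.051
Iteration 2:
  x_1: GS value = (11 - (-1)·3.051) / (3) = 4.684;  x_1 ← (1−ω)·5.794 + ω·4.684 = 4.040
  x_2: GS value = (0 - (-2)·4.040) / (6) = 1.347;  x_2 ← (1−ω)·3.051 + ω·1.347 = 0.359

(4.040, 0.359)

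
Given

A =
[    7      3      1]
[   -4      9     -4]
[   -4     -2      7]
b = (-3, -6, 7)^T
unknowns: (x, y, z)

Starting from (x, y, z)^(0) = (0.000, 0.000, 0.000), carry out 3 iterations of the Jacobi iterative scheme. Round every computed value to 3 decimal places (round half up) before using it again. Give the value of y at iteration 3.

Iteration 1:
  x = (-3 - (3)·0.000 - (1)·0.000) / (7) = -0.429
  y = (-6 - (-4)·0.000 - (-4)·0.000) / (9) = -0.667
  z = (7 - (-4)·0.000 - (-2)·0.000) / (7) = 1.000
Iteration 2:
  x = (-3 - (3)·-0.667 - (1)·1.000) / (7) = -0.286
  y = (-6 - (-4)·-0.429 - (-4)·1.000) / (9) = -0.413
  z = (7 - (-4)·-0.429 - (-2)·-0.667) / (7) = 0.564
Iteration 3:
  x = (-3 - (3)·-0.413 - (1)·0.564) / (7) = -0.332
  y = (-6 - (-4)·-0.286 - (-4)·0.564) / (9) = -0.543
  z = (7 - (-4)·-0.286 - (-2)·-0.413) / (7) = 0.719

-0.543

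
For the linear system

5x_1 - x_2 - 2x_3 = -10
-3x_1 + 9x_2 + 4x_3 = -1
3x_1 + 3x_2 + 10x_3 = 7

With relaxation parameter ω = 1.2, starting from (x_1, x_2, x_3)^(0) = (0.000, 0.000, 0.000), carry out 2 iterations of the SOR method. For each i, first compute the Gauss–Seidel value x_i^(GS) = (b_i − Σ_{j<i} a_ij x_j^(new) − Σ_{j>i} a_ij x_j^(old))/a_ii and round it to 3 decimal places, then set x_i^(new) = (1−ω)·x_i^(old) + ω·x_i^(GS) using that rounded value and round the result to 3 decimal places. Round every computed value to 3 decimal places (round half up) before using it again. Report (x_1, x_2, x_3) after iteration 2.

(-1.175, -1.503, 1.384)

Iteration 1:
  x_1: GS value = (-10 - (-1)·0.000 - (-2)·0.000) / (5) = -2.000;  x_1 ← (1−ω)·0.000 + ω·-2.000 = -2.400
  x_2: GS value = (-1 - (-3)·-2.400 - (4)·0.000) / (9) = -0.911;  x_2 ← (1−ω)·0.000 + ω·-0.911 = -1.093
  x_3: GS value = (7 - (3)·-2.400 - (3)·-1.093) / (10) = 1.748;  x_3 ← (1−ω)·0.000 + ω·1.748 = 2.098
Iteration 2:
  x_1: GS value = (-10 - (-1)·-1.093 - (-2)·2.098) / (5) = -1.379;  x_1 ← (1−ω)·-2.400 + ω·-1.379 = -1.175
  x_2: GS value = (-1 - (-3)·-1.175 - (4)·2.098) / (9) = -1.435;  x_2 ← (1−ω)·-1.093 + ω·-1.435 = -1.503
  x_3: GS value = (7 - (3)·-1.175 - (3)·-1.503) / (10) = 1.503;  x_3 ← (1−ω)·2.098 + ω·1.503 = 1.384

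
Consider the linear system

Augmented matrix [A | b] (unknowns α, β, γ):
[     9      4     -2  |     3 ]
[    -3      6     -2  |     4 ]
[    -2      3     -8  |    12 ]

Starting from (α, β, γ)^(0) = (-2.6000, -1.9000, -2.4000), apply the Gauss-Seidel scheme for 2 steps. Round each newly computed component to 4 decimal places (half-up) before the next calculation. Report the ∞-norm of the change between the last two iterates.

0.7484

Iteration 1:
  α = (3 - (4)·-1.9000 - (-2)·-2.4000) / (9) = 0.6444
  β = (4 - (-3)·0.6444 - (-2)·-2.4000) / (6) = 0.1889
  γ = (12 - (-2)·0.6444 - (3)·0.1889) / (-8) = -1.5903
Iteration 2:
  α = (3 - (4)·0.1889 - (-2)·-1.5903) / (9) = -0.1040
  β = (4 - (-3)·-0.1040 - (-2)·-1.5903) / (6) = 0.0846
  γ = (12 - (-2)·-0.1040 - (3)·0.0846) / (-8) = -1.4423
Change: (-0.7484, -0.1043, 0.1480) → max |·| = 0.7484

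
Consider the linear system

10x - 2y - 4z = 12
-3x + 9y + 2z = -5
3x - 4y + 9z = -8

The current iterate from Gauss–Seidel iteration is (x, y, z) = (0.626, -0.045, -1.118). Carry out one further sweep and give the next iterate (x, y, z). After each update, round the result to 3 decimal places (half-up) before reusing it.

(0.744, -0.059, -1.163)

One sweep:
  x = (12 - (-2)·-0.045 - (-4)·-1.118) / (10) = 0.744
  y = (-5 - (-3)·0.744 - (2)·-1.118) / (9) = -0.059
  z = (-8 - (3)·0.744 - (-4)·-0.059) / (9) = -1.163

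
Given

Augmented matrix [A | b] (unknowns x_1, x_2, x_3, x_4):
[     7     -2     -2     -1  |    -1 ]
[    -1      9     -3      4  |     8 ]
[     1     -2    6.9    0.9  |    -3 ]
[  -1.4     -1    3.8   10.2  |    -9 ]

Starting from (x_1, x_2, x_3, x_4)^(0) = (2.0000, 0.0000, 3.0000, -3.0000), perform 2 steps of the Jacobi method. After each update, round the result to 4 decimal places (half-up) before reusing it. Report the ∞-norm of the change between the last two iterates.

Iteration 1:
  x_1 = (-1 - (-2)·0.0000 - (-2)·3.0000 - (-1)·-3.0000) / (7) = 0.2857
  x_2 = (8 - (-1)·2.0000 - (-3)·3.0000 - (4)·-3.0000) / (9) = 3.4444
  x_3 = (-3 - (1)·2.0000 - (-2)·0.0000 - (0.9)·-3.0000) / (6.9) = -0.3333
  x_4 = (-9 - (-1.4)·2.0000 - (-1)·0.0000 - (3.8)·3.0000) / (10.2) = -1.7255
Iteration 2:
  x_1 = (-1 - (-2)·3.4444 - (-2)·-0.3333 - (-1)·-1.7255) / (7) = 0.4995
  x_2 = (8 - (-1)·0.2857 - (-3)·-0.3333 - (4)·-1.7255) / (9) = 1.5764
  x_3 = (-3 - (1)·0.2857 - (-2)·3.4444 - (0.9)·-1.7255) / (6.9) = 0.7473
  x_4 = (-9 - (-1.4)·0.2857 - (-1)·3.4444 - (3.8)·-0.3333) / (10.2) = -0.3813
Change: (0.2138, -1.8680, 1.0806, 1.3442) → max |·| = 1.8680

1.8680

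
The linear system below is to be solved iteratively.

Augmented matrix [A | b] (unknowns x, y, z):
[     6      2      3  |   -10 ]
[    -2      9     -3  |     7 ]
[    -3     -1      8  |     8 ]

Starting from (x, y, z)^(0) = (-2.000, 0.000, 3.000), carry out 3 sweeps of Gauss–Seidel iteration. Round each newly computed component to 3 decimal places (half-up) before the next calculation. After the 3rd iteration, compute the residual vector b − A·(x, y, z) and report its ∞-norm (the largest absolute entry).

Iteration 1:
  x = (-10 - (2)·0.000 - (3)·3.000) / (6) = -3.167
  y = (7 - (-2)·-3.167 - (-3)·3.000) / (9) = 1.074
  z = (8 - (-3)·-3.167 - (-1)·1.074) / (8) = -0.053
Iteration 2:
  x = (-10 - (2)·1.074 - (3)·-0.053) / (6) = -1.998
  y = (7 - (-2)·-1.998 - (-3)·-0.053) / (9) = 0.316
  z = (8 - (-3)·-1.998 - (-1)·0.316) / (8) = 0.290
Iteration 3:
  x = (-10 - (2)·0.316 - (3)·0.290) / (6) = -1.917
  y = (7 - (-2)·-1.917 - (-3)·0.290) / (9) = 0.448
  z = (8 - (-3)·-1.917 - (-1)·0.448) / (8) = 0.337
Residual b − A·x = (-0.405, 0.145, 0.001); ∞-norm = 0.405

0.405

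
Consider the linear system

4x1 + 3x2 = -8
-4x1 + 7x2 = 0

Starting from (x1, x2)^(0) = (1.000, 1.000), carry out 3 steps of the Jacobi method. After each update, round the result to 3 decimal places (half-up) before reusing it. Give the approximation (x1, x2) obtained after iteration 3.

(-0.822, -1.387)

Iteration 1:
  x1 = (-8 - (3)·1.000) / (4) = -2.750
  x2 = (0 - (-4)·1.000) / (7) = 0.571
Iteration 2:
  x1 = (-8 - (3)·0.571) / (4) = -2.428
  x2 = (0 - (-4)·-2.750) / (7) = -1.571
Iteration 3:
  x1 = (-8 - (3)·-1.571) / (4) = -0.822
  x2 = (0 - (-4)·-2.428) / (7) = -1.387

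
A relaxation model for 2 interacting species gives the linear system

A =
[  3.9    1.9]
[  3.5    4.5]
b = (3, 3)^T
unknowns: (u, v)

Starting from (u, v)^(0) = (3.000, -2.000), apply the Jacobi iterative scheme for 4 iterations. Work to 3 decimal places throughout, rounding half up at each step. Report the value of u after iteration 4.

1.044

Iteration 1:
  u = (3 - (1.9)·-2.000) / (3.9) = 1.744
  v = (3 - (3.5)·3.000) / (4.5) = -1.667
Iteration 2:
  u = (3 - (1.9)·-1.667) / (3.9) = 1.581
  v = (3 - (3.5)·1.744) / (4.5) = -0.690
Iteration 3:
  u = (3 - (1.9)·-0.690) / (3.9) = 1.105
  v = (3 - (3.5)·1.581) / (4.5) = -0.563
Iteration 4:
  u = (3 - (1.9)·-0.563) / (3.9) = 1.044
  v = (3 - (3.5)·1.105) / (4.5) = -0.193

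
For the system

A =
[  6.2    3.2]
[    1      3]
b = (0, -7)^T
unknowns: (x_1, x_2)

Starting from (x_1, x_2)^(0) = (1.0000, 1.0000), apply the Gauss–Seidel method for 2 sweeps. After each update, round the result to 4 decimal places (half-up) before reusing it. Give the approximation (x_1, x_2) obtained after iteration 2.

(1.1155, -2.7052)

Iteration 1:
  x_1 = (0 - (3.2)·1.0000) / (6.2) = -0.5161
  x_2 = (-7 - (1)·-0.5161) / (3) = -2.1613
Iteration 2:
  x_1 = (0 - (3.2)·-2.1613) / (6.2) = 1.1155
  x_2 = (-7 - (1)·1.1155) / (3) = -2.7052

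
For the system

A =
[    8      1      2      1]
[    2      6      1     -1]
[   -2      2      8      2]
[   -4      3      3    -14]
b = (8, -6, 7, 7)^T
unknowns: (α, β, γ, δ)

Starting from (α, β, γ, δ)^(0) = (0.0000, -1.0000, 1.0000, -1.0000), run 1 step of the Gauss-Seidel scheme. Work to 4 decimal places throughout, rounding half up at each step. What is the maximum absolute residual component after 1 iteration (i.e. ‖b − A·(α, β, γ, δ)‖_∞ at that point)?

1.1578

Iteration 1:
  α = (8 - (1)·-1.0000 - (2)·1.0000 - (1)·-1.0000) / (8) = 1.0000
  β = (-6 - (2)·1.0000 - (1)·1.0000 - (-1)·-1.0000) / (6) = -1.6667
  γ = (7 - (-2)·1.0000 - (2)·-1.6667 - (2)·-1.0000) / (8) = 1.7917
  δ = (7 - (-4)·1.0000 - (3)·-1.6667 - (3)·1.7917) / (-14) = -0.7589
Residual b − A·x = (-1.1578, -0.5504, -0.4824, 0.0004); ∞-norm = 1.1578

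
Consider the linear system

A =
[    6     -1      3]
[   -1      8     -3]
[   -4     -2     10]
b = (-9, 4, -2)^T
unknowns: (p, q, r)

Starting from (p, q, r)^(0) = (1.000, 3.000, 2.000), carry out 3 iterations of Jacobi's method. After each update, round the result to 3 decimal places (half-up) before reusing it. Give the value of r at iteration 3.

-0.758

Iteration 1:
  p = (-9 - (-1)·3.000 - (3)·2.000) / (6) = -2.000
  q = (4 - (-1)·1.000 - (-3)·2.000) / (8) = 1.375
  r = (-2 - (-4)·1.000 - (-2)·3.000) / (10) = 0.800
Iteration 2:
  p = (-9 - (-1)·1.375 - (3)·0.800) / (6) = -1.671
  q = (4 - (-1)·-2.000 - (-3)·0.800) / (8) = 0.550
  r = (-2 - (-4)·-2.000 - (-2)·1.375) / (10) = -0.725
Iteration 3:
  p = (-9 - (-1)·0.550 - (3)·-0.725) / (6) = -1.046
  q = (4 - (-1)·-1.671 - (-3)·-0.725) / (8) = 0.019
  r = (-2 - (-4)·-1.671 - (-2)·0.550) / (10) = -0.758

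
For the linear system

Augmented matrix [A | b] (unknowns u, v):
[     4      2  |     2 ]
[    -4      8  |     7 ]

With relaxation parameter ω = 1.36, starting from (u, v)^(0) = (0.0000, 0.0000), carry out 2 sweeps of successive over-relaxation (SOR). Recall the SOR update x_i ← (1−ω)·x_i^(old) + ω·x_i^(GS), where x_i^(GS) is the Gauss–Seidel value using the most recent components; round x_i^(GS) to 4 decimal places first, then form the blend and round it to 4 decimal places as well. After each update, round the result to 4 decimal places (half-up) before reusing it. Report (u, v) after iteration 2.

(-0.6884, 0.1270)

Iteration 1:
  u: GS value = (2 - (2)·0.0000) / (4) = 0.5000;  u ← (1−ω)·0.0000 + ω·0.5000 = 0.6800
  v: GS value = (7 - (-4)·0.6800) / (8) = 1.2150;  v ← (1−ω)·0.0000 + ω·1.2150 = 1.6524
Iteration 2:
  u: GS value = (2 - (2)·1.6524) / (4) = -0.3262;  u ← (1−ω)·0.6800 + ω·-0.3262 = -0.6884
  v: GS value = (7 - (-4)·-0.6884) / (8) = 0.5308;  v ← (1−ω)·1.6524 + ω·0.5308 = 0.1270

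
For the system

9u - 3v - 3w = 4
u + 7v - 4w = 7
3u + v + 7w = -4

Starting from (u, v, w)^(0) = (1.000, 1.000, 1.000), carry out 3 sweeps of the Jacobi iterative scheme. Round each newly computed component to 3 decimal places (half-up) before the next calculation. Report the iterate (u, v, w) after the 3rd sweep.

Iteration 1:
  u = (4 - (-3)·1.000 - (-3)·1.000) / (9) = 1.111
  v = (7 - (1)·1.000 - (-4)·1.000) / (7) = 1.429
  w = (-4 - (3)·1.000 - (1)·1.000) / (7) = -1.143
Iteration 2:
  u = (4 - (-3)·1.429 - (-3)·-1.143) / (9) = 0.540
  v = (7 - (1)·1.111 - (-4)·-1.143) / (7) = 0.188
  w = (-4 - (3)·1.111 - (1)·1.429) / (7) = -1.252
Iteration 3:
  u = (4 - (-3)·0.188 - (-3)·-1.252) / (9) = 0.090
  v = (7 - (1)·0.540 - (-4)·-1.252) / (7) = 0.207
  w = (-4 - (3)·0.540 - (1)·0.188) / (7) = -0.830

(0.090, 0.207, -0.830)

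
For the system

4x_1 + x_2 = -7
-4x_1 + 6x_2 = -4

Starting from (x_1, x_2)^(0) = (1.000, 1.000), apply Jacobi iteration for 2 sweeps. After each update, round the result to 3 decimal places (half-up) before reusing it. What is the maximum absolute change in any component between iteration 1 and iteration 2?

2.000

Iteration 1:
  x_1 = (-7 - (1)·1.000) / (4) = -2.000
  x_2 = (-4 - (-4)·1.000) / (6) = 0.000
Iteration 2:
  x_1 = (-7 - (1)·0.000) / (4) = -1.750
  x_2 = (-4 - (-4)·-2.000) / (6) = -2.000
Change: (0.250, -2.000) → max |·| = 2.000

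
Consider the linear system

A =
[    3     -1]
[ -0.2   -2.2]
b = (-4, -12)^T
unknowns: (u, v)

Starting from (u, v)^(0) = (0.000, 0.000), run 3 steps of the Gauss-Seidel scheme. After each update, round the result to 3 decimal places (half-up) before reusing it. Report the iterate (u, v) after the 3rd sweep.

Iteration 1:
  u = (-4 - (-1)·0.000) / (3) = -1.333
  v = (-12 - (-0.2)·-1.333) / (-2.2) = 5.576
Iteration 2:
  u = (-4 - (-1)·5.576) / (3) = 0.525
  v = (-12 - (-0.2)·0.525) / (-2.2) = 5.407
Iteration 3:
  u = (-4 - (-1)·5.407) / (3) = 0.469
  v = (-12 - (-0.2)·0.469) / (-2.2) = 5.412

(0.469, 5.412)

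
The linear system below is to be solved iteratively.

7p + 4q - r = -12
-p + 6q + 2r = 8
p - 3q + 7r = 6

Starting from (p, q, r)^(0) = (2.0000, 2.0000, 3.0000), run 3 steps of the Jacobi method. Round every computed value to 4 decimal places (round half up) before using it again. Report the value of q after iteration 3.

0.5215

Iteration 1:
  p = (-12 - (4)·2.0000 - (-1)·3.0000) / (7) = -2.4286
  q = (8 - (-1)·2.0000 - (2)·3.0000) / (6) = 0.6667
  r = (6 - (1)·2.0000 - (-3)·2.0000) / (7) = 1.4286
Iteration 2:
  p = (-12 - (4)·0.6667 - (-1)·1.4286) / (7) = -1.8912
  q = (8 - (-1)·-2.4286 - (2)·1.4286) / (6) = 0.4524
  r = (6 - (1)·-2.4286 - (-3)·0.6667) / (7) = 1.4898
Iteration 3:
  p = (-12 - (4)·0.4524 - (-1)·1.4898) / (7) = -1.7600
  q = (8 - (-1)·-1.8912 - (2)·1.4898) / (6) = 0.5215
  r = (6 - (1)·-1.8912 - (-3)·0.4524) / (7) = 1.3212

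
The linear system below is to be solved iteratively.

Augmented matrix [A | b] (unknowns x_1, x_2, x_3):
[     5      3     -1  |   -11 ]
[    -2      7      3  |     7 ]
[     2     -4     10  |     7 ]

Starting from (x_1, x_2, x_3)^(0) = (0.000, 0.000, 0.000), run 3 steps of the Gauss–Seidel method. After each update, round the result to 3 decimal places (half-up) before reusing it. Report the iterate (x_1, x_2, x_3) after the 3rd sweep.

(-1.884, 0.005, 1.079)

Iteration 1:
  x_1 = (-11 - (3)·0.000 - (-1)·0.000) / (5) = -2.200
  x_2 = (7 - (-2)·-2.200 - (3)·0.000) / (7) = 0.371
  x_3 = (7 - (2)·-2.200 - (-4)·0.371) / (10) = 1.288
Iteration 2:
  x_1 = (-11 - (3)·0.371 - (-1)·1.288) / (5) = -2.165
  x_2 = (7 - (-2)·-2.165 - (3)·1.288) / (7) = -0.171
  x_3 = (7 - (2)·-2.165 - (-4)·-0.171) / (10) = 1.065
Iteration 3:
  x_1 = (-11 - (3)·-0.171 - (-1)·1.065) / (5) = -1.884
  x_2 = (7 - (-2)·-1.884 - (3)·1.065) / (7) = 0.005
  x_3 = (7 - (2)·-1.884 - (-4)·0.005) / (10) = 1.079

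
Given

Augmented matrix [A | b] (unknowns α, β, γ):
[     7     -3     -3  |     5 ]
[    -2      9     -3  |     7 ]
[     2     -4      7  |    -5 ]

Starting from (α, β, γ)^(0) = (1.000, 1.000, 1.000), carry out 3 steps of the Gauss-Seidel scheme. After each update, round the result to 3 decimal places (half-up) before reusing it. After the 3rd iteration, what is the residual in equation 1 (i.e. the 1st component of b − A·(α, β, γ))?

Iteration 1:
  α = (5 - (-3)·1.000 - (-3)·1.000) / (7) = 1.571
  β = (7 - (-2)·1.571 - (-3)·1.000) / (9) = 1.460
  γ = (-5 - (2)·1.571 - (-4)·1.460) / (7) = -0.329
Iteration 2:
  α = (5 - (-3)·1.460 - (-3)·-0.329) / (7) = 1.199
  β = (7 - (-2)·1.199 - (-3)·-0.329) / (9) = 0.935
  γ = (-5 - (2)·1.199 - (-4)·0.935) / (7) = -0.523
Iteration 3:
  α = (5 - (-3)·0.935 - (-3)·-0.523) / (7) = 0.891
  β = (7 - (-2)·0.891 - (-3)·-0.523) / (9) = 0.801
  γ = (-5 - (2)·0.891 - (-4)·0.801) / (7) = -0.511
Residual b − A·x = (-0.367, 0.040, -0.001)

-0.367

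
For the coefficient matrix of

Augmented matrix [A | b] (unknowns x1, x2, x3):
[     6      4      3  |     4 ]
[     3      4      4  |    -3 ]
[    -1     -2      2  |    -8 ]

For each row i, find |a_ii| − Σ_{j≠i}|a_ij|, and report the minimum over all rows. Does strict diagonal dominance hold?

-3

row 1: |6| − (4+3) = -1
row 2: |4| − (3+4) = -3
row 3: |2| − (1+2) = -1
minimum over rows = -3 → not strictly diagonally dominant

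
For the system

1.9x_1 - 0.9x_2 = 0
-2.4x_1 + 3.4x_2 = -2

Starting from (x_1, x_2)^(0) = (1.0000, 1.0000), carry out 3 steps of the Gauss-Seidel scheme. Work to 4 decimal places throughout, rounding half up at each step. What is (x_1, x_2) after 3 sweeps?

Iteration 1:
  x_1 = (0 - (-0.9)·1.0000) / (1.9) = 0.4737
  x_2 = (-2 - (-2.4)·0.4737) / (3.4) = -0.2539
Iteration 2:
  x_1 = (0 - (-0.9)·-0.2539) / (1.9) = -0.1203
  x_2 = (-2 - (-2.4)·-0.1203) / (3.4) = -0.6732
Iteration 3:
  x_1 = (0 - (-0.9)·-0.6732) / (1.9) = -0.3189
  x_2 = (-2 - (-2.4)·-0.3189) / (3.4) = -0.8133

(-0.3189, -0.8133)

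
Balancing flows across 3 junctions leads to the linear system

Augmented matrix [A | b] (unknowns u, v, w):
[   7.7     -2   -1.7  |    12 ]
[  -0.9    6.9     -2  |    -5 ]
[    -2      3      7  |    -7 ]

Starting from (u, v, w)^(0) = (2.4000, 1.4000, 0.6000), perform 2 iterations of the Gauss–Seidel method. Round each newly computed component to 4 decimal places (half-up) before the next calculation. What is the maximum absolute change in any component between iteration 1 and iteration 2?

Iteration 1:
  u = (12 - (-2)·1.4000 - (-1.7)·0.6000) / (7.7) = 2.0545
  v = (-5 - (-0.9)·2.0545 - (-2)·0.6000) / (6.9) = -0.2827
  w = (-7 - (-2)·2.0545 - (3)·-0.2827) / (7) = -0.2918
Iteration 2:
  u = (12 - (-2)·-0.2827 - (-1.7)·-0.2918) / (7.7) = 1.4206
  v = (-5 - (-0.9)·1.4206 - (-2)·-0.2918) / (6.9) = -0.6239
  w = (-7 - (-2)·1.4206 - (3)·-0.6239) / (7) = -0.3267
Change: (-0.6339, -0.3412, -0.0349) → max |·| = 0.6339

0.6339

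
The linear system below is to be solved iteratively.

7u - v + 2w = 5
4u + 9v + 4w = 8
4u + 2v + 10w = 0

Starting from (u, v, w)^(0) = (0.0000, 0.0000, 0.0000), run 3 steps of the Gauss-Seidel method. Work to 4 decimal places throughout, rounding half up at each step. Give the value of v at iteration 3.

0.6870

Iteration 1:
  u = (5 - (-1)·0.0000 - (2)·0.0000) / (7) = 0.7143
  v = (8 - (4)·0.7143 - (4)·0.0000) / (9) = 0.5714
  w = (0 - (4)·0.7143 - (2)·0.5714) / (10) = -0.4000
Iteration 2:
  u = (5 - (-1)·0.5714 - (2)·-0.4000) / (7) = 0.9102
  v = (8 - (4)·0.9102 - (4)·-0.4000) / (9) = 0.6621
  w = (0 - (4)·0.9102 - (2)·0.6621) / (10) = -0.4965
Iteration 3:
  u = (5 - (-1)·0.6621 - (2)·-0.4965) / (7) = 0.9507
  v = (8 - (4)·0.9507 - (4)·-0.4965) / (9) = 0.6870
  w = (0 - (4)·0.9507 - (2)·0.6870) / (10) = -0.5177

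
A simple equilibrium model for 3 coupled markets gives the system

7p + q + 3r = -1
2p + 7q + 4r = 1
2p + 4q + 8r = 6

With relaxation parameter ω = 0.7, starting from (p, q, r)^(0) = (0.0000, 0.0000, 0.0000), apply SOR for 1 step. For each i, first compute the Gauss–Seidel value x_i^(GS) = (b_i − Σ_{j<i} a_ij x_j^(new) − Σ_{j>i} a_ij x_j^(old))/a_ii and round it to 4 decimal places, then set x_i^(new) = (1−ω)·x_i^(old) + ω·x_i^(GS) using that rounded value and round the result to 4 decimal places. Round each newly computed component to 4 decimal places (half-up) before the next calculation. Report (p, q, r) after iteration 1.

(-0.1000, 0.1200, 0.5005)

Iteration 1:
  p: GS value = (-1 - (1)·0.0000 - (3)·0.0000) / (7) = -0.1429;  p ← (1−ω)·0.0000 + ω·-0.1429 = -0.1000
  q: GS value = (1 - (2)·-0.1000 - (4)·0.0000) / (7) = 0.1714;  q ← (1−ω)·0.0000 + ω·0.1714 = 0.1200
  r: GS value = (6 - (2)·-0.1000 - (4)·0.1200) / (8) = 0.7150;  r ← (1−ω)·0.0000 + ω·0.7150 = 0.5005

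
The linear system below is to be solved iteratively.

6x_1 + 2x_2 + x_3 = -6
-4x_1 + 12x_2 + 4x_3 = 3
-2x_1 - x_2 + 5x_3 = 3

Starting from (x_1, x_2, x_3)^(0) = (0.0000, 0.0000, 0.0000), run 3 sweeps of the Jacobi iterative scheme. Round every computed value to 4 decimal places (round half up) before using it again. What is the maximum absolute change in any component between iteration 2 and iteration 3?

0.2361

Iteration 1:
  x_1 = (-6 - (2)·0.0000 - (1)·0.0000) / (6) = -1.0000
  x_2 = (3 - (-4)·0.0000 - (4)·0.0000) / (12) = 0.2500
  x_3 = (3 - (-2)·0.0000 - (-1)·0.0000) / (5) = 0.6000
Iteration 2:
  x_1 = (-6 - (2)·0.2500 - (1)·0.6000) / (6) = -1.1833
  x_2 = (3 - (-4)·-1.0000 - (4)·0.6000) / (12) = -0.2833
  x_3 = (3 - (-2)·-1.0000 - (-1)·0.2500) / (5) = 0.2500
Iteration 3:
  x_1 = (-6 - (2)·-0.2833 - (1)·0.2500) / (6) = -0.9472
  x_2 = (3 - (-4)·-1.1833 - (4)·0.2500) / (12) = -0.2278
  x_3 = (3 - (-2)·-1.1833 - (-1)·-0.2833) / (5) = 0.0700
Change: (0.2361, 0.0555, -0.1800) → max |·| = 0.2361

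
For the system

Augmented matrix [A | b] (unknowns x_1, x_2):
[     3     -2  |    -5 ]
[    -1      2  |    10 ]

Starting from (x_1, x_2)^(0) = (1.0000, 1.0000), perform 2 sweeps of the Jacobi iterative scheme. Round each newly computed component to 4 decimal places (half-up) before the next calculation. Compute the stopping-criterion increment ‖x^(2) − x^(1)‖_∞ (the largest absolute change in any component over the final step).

3.0000

Iteration 1:
  x_1 = (-5 - (-2)·1.0000) / (3) = -1.0000
  x_2 = (10 - (-1)·1.0000) / (2) = 5.5000
Iteration 2:
  x_1 = (-5 - (-2)·5.5000) / (3) = 2.0000
  x_2 = (10 - (-1)·-1.0000) / (2) = 4.5000
Change: (3.0000, -1.0000) → max |·| = 3.0000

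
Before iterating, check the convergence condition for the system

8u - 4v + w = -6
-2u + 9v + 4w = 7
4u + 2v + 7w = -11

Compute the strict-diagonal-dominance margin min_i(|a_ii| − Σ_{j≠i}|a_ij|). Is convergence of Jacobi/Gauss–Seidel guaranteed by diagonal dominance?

1

row 1: |8| − (4+1) = 3
row 2: |9| − (2+4) = 3
row 3: |7| − (4+2) = 1
minimum over rows = 1 → strictly diagonally dominant (convergence guaranteed)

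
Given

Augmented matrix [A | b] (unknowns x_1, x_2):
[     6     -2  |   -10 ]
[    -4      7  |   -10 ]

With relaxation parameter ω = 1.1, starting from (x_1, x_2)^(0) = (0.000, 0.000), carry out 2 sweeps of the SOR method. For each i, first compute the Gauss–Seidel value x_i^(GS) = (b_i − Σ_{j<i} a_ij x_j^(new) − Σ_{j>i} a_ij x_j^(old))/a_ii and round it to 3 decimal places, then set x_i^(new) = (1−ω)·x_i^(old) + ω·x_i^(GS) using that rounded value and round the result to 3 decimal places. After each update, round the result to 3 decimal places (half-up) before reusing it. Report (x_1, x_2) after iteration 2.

(-2.649, -2.964)

Iteration 1:
  x_1: GS value = (-10 - (-2)·0.000) / (6) = -1.667;  x_1 ← (1−ω)·0.000 + ω·-1.667 = -1.834
  x_2: GS value = (-10 - (-4)·-1.834) / (7) = -2.477;  x_2 ← (1−ω)·0.000 + ω·-2.477 = -2.725
Iteration 2:
  x_1: GS value = (-10 - (-2)·-2.725) / (6) = -2.575;  x_1 ← (1−ω)·-1.834 + ω·-2.575 = -2.649
  x_2: GS value = (-10 - (-4)·-2.649) / (7) = -2.942;  x_2 ← (1−ω)·-2.725 + ω·-2.942 = -2.964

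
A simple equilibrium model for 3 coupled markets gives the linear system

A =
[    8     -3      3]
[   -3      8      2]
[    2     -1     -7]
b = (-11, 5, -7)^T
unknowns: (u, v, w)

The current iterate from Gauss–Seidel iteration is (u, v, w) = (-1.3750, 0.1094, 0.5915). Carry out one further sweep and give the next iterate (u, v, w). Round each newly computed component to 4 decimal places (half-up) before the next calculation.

One sweep:
  u = (-11 - (-3)·0.1094 - (3)·0.5915) / (8) = -1.5558
  v = (5 - (-3)·-1.5558 - (2)·0.5915) / (8) = -0.1063
  w = (-7 - (2)·-1.5558 - (-1)·-0.1063) / (-7) = 0.5707

(-1.5558, -0.1063, 0.5707)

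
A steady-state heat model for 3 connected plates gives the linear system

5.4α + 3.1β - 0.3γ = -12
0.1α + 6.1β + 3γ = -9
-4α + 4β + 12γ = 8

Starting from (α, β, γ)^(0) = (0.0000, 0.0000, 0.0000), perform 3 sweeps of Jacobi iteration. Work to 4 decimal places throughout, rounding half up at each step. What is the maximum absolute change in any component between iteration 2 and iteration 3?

Iteration 1:
  α = (-12 - (3.1)·0.0000 - (-0.3)·0.0000) / (5.4) = -2.2222
  β = (-9 - (0.1)·0.0000 - (3)·0.0000) / (6.1) = -1.4754
  γ = (8 - (-4)·0.0000 - (4)·0.0000) / (12) = 0.6667
Iteration 2:
  α = (-12 - (3.1)·-1.4754 - (-0.3)·0.6667) / (5.4) = -1.3382
  β = (-9 - (0.1)·-2.2222 - (3)·0.6667) / (6.1) = -1.7669
  γ = (8 - (-4)·-2.2222 - (4)·-1.4754) / (12) = 0.4177
Iteration 3:
  α = (-12 - (3.1)·-1.7669 - (-0.3)·0.4177) / (5.4) = -1.1847
  β = (-9 - (0.1)·-1.3382 - (3)·0.4177) / (6.1) = -1.6589
  γ = (8 - (-4)·-1.3382 - (4)·-1.7669) / (12) = 0.8096
Change: (0.1535, 0.1080, 0.3919) → max |·| = 0.3919

0.3919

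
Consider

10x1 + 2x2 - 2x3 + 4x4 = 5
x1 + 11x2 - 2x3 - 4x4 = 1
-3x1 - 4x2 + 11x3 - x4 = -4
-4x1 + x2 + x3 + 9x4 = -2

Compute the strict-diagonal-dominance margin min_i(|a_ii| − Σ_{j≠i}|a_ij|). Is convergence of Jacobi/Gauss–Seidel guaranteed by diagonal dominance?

2

row 1: |10| − (2+2+4) = 2
row 2: |11| − (1+2+4) = 4
row 3: |11| − (3+4+1) = 3
row 4: |9| − (4+1+1) = 3
minimum over rows = 2 → strictly diagonally dominant (convergence guaranteed)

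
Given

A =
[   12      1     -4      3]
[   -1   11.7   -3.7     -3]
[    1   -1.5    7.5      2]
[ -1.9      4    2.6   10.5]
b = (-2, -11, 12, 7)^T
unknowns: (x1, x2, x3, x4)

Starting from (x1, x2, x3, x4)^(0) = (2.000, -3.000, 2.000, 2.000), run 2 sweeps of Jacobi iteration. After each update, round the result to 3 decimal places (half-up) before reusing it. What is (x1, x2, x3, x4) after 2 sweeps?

Iteration 1:
  x1 = (-2 - (1)·-3.000 - (-4)·2.000 - (3)·2.000) / (12) = 0.250
  x2 = (-11 - (-1)·2.000 - (-3.7)·2.000 - (-3)·2.000) / (11.7) = 0.376
  x3 = (12 - (1)·2.000 - (-1.5)·-3.000 - (2)·2.000) / (7.5) = 0.200
  x4 = (7 - (-1.9)·2.000 - (4)·-3.000 - (2.6)·2.000) / (10.5) = 1.676
Iteration 2:
  x1 = (-2 - (1)·0.376 - (-4)·0.200 - (3)·1.676) / (12) = -0.550
  x2 = (-11 - (-1)·0.250 - (-3.7)·0.200 - (-3)·1.676) / (11.7) = -0.426
  x3 = (12 - (1)·0.250 - (-1.5)·0.376 - (2)·1.676) / (7.5) = 1.195
  x4 = (7 - (-1.9)·0.250 - (4)·0.376 - (2.6)·0.200) / (10.5) = 0.519

(-0.550, -0.426, 1.195, 0.519)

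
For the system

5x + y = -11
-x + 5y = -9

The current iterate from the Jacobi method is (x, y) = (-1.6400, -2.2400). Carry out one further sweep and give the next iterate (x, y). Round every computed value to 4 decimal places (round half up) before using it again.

(-1.7520, -2.1280)

One sweep:
  x = (-11 - (1)·-2.2400) / (5) = -1.7520
  y = (-9 - (-1)·-1.6400) / (5) = -2.1280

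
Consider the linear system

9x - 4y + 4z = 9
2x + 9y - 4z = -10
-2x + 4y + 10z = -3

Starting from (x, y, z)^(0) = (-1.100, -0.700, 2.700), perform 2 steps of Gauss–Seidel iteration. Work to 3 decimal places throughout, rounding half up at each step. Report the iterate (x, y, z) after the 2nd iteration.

(1.304, -1.616, 0.607)

Iteration 1:
  x = (9 - (-4)·-0.700 - (4)·2.700) / (9) = -0.511
  y = (-10 - (2)·-0.511 - (-4)·2.700) / (9) = 0.202
  z = (-3 - (-2)·-0.511 - (4)·0.202) / (10) = -0.483
Iteration 2:
  x = (9 - (-4)·0.202 - (4)·-0.483) / (9) = 1.304
  y = (-10 - (2)·1.304 - (-4)·-0.483) / (9) = -1.616
  z = (-3 - (-2)·1.304 - (4)·-1.616) / (10) = 0.607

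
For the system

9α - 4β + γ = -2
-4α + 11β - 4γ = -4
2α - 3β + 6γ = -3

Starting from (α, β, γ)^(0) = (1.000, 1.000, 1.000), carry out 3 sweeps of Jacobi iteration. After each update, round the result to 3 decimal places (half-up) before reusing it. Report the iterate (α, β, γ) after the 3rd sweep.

(-0.380, -0.501, -0.714)

Iteration 1:
  α = (-2 - (-4)·1.000 - (1)·1.000) / (9) = 0.111
  β = (-4 - (-4)·1.000 - (-4)·1.000) / (11) = 0.364
  γ = (-3 - (2)·1.000 - (-3)·1.000) / (6) = -0.333
Iteration 2:
  α = (-2 - (-4)·0.364 - (1)·-0.333) / (9) = -0.023
  β = (-4 - (-4)·0.111 - (-4)·-0.333) / (11) = -0.444
  γ = (-3 - (2)·0.111 - (-3)·0.364) / (6) = -0.355
Iteration 3:
  α = (-2 - (-4)·-0.444 - (1)·-0.355) / (9) = -0.380
  β = (-4 - (-4)·-0.023 - (-4)·-0.355) / (11) = -0.501
  γ = (-3 - (2)·-0.023 - (-3)·-0.444) / (6) = -0.714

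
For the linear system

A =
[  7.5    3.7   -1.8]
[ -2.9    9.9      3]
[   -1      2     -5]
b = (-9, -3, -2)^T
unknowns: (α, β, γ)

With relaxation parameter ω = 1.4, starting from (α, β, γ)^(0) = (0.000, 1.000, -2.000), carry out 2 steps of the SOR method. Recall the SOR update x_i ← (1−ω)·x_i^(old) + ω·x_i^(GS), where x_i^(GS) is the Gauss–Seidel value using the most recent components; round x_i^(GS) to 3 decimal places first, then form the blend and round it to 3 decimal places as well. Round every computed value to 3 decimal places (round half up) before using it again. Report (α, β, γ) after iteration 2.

Iteration 1:
  α: GS value = (-9 - (3.7)·1.000 - (-1.8)·-2.000) / (7.5) = -2.173;  α ← (1−ω)·0.000 + ω·-2.173 = -3.042
  β: GS value = (-3 - (-2.9)·-3.042 - (3)·-2.000) / (9.9) = -0.588;  β ← (1−ω)·1.000 + ω·-0.588 = -1.223
  γ: GS value = (-2 - (-1)·-3.042 - (2)·-1.223) / (-5) = 0.519;  γ ← (1−ω)·-2.000 + ω·0.519 = 1.527
Iteration 2:
  α: GS value = (-9 - (3.7)·-1.223 - (-1.8)·1.527) / (7.5) = -0.230;  α ← (1−ω)·-3.042 + ω·-0.230 = 0.895
  β: GS value = (-3 - (-2.9)·0.895 - (3)·1.527) / (9.9) = -0.504;  β ← (1−ω)·-1.223 + ω·-0.504 = -0.216
  γ: GS value = (-2 - (-1)·0.895 - (2)·-0.216) / (-5) = 0.135;  γ ← (1−ω)·1.527 + ω·0.135 = -0.422

(0.895, -0.216, -0.422)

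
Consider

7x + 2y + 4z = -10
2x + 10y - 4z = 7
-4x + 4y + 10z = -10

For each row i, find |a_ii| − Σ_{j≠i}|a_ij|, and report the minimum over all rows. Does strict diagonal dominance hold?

row 1: |7| − (2+4) = 1
row 2: |10| − (2+4) = 4
row 3: |10| − (4+4) = 2
minimum over rows = 1 → strictly diagonally dominant (convergence guaranteed)

1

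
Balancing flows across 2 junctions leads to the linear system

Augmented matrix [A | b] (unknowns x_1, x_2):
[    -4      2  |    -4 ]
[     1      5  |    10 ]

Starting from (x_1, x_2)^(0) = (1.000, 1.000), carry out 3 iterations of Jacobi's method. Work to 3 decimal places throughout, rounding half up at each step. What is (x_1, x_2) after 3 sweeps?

(1.850, 1.620)

Iteration 1:
  x_1 = (-4 - (2)·1.000) / (-4) = 1.500
  x_2 = (10 - (1)·1.000) / (5) = 1.800
Iteration 2:
  x_1 = (-4 - (2)·1.800) / (-4) = 1.900
  x_2 = (10 - (1)·1.500) / (5) = 1.700
Iteration 3:
  x_1 = (-4 - (2)·1.700) / (-4) = 1.850
  x_2 = (10 - (1)·1.900) / (5) = 1.620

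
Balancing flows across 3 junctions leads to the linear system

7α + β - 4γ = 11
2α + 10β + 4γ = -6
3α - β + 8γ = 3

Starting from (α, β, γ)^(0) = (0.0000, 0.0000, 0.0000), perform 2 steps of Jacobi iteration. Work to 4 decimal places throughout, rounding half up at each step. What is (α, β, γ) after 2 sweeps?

Iteration 1:
  α = (11 - (1)·0.0000 - (-4)·0.0000) / (7) = 1.5714
  β = (-6 - (2)·0.0000 - (4)·0.0000) / (10) = -0.6000
  γ = (3 - (3)·0.0000 - (-1)·0.0000) / (8) = 0.3750
Iteration 2:
  α = (11 - (1)·-0.6000 - (-4)·0.3750) / (7) = 1.8714
  β = (-6 - (2)·1.5714 - (4)·0.3750) / (10) = -1.0643
  γ = (3 - (3)·1.5714 - (-1)·-0.6000) / (8) = -0.2893

(1.8714, -1.0643, -0.2893)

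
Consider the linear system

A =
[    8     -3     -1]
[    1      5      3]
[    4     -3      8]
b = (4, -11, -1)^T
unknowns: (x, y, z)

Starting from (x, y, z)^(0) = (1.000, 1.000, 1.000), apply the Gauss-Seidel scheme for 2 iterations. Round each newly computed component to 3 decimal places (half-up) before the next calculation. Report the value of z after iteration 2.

-0.071

Iteration 1:
  x = (4 - (-3)·1.000 - (-1)·1.000) / (8) = 1.000
  y = (-11 - (1)·1.000 - (3)·1.000) / (5) = -3.000
  z = (-1 - (4)·1.000 - (-3)·-3.000) / (8) = -1.750
Iteration 2:
  x = (4 - (-3)·-3.000 - (-1)·-1.750) / (8) = -0.844
  y = (-11 - (1)·-0.844 - (3)·-1.750) / (5) = -0.981
  z = (-1 - (4)·-0.844 - (-3)·-0.981) / (8) = -0.071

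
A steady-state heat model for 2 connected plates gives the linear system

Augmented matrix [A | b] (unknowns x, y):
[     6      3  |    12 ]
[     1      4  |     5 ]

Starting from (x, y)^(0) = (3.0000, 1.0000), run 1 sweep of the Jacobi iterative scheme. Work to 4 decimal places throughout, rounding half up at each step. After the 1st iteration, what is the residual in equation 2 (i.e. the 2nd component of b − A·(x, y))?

Iteration 1:
  x = (12 - (3)·1.0000) / (6) = 1.5000
  y = (5 - (1)·3.0000) / (4) = 0.5000
Residual b − A·x = (1.5000, 1.5000)

1.5000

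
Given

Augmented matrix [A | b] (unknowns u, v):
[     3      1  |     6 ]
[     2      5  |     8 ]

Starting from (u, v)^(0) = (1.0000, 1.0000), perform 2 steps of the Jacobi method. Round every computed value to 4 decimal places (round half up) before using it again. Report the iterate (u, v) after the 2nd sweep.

(1.6000, 0.9333)

Iteration 1:
  u = (6 - (1)·1.0000) / (3) = 1.6667
  v = (8 - (2)·1.0000) / (5) = 1.2000
Iteration 2:
  u = (6 - (1)·1.2000) / (3) = 1.6000
  v = (8 - (2)·1.6667) / (5) = 0.9333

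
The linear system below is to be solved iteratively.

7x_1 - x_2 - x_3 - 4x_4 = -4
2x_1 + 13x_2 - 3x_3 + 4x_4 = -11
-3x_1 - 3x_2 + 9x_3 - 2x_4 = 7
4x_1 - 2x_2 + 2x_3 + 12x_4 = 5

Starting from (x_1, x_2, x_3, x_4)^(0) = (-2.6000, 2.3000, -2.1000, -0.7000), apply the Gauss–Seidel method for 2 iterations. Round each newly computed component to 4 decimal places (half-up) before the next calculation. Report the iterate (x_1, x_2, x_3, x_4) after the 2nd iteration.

Iteration 1:
  x_1 = (-4 - (-1)·2.3000 - (-1)·-2.1000 - (-4)·-0.7000) / (7) = -0.9429
  x_2 = (-11 - (2)·-0.9429 - (-3)·-2.1000 - (4)·-0.7000) / (13) = -0.9703
  x_3 = (7 - (-3)·-0.9429 - (-3)·-0.9703 - (-2)·-0.7000) / (9) = -0.0155
  x_4 = (5 - (4)·-0.9429 - (-2)·-0.9703 - (2)·-0.0155) / (12) = 0.5718
Iteration 2:
  x_1 = (-4 - (-1)·-0.9703 - (-1)·-0.0155 - (-4)·0.5718) / (7) = -0.3855
  x_2 = (-11 - (2)·-0.3855 - (-3)·-0.0155 - (4)·0.5718) / (13) = -0.9664
  x_3 = (7 - (-3)·-0.3855 - (-3)·-0.9664 - (-2)·0.5718) / (9) = 0.4542
  x_4 = (5 - (4)·-0.3855 - (-2)·-0.9664 - (2)·0.4542) / (12) = 0.3084

(-0.3855, -0.9664, 0.4542, 0.3084)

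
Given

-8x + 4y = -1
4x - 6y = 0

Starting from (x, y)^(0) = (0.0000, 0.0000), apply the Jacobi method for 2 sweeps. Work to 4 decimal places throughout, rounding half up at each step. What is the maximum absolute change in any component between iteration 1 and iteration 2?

0.0833

Iteration 1:
  x = (-1 - (4)·0.0000) / (-8) = 0.1250
  y = (0 - (4)·0.0000) / (-6) = 0.0000
Iteration 2:
  x = (-1 - (4)·0.0000) / (-8) = 0.1250
  y = (0 - (4)·0.1250) / (-6) = 0.0833
Change: (0.0000, 0.0833) → max |·| = 0.0833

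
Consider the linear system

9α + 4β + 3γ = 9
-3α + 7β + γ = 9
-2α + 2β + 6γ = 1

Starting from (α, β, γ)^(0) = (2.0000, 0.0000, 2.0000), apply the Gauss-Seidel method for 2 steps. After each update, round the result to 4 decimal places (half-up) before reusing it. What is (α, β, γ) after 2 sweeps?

(0.5265, 1.5261, -0.1665)

Iteration 1:
  α = (9 - (4)·0.0000 - (3)·2.0000) / (9) = 0.3333
  β = (9 - (-3)·0.3333 - (1)·2.0000) / (7) = 1.1428
  γ = (1 - (-2)·0.3333 - (2)·1.1428) / (6) = -0.1032
Iteration 2:
  α = (9 - (4)·1.1428 - (3)·-0.1032) / (9) = 0.5265
  β = (9 - (-3)·0.5265 - (1)·-0.1032) / (7) = 1.5261
  γ = (1 - (-2)·0.5265 - (2)·1.5261) / (6) = -0.1665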